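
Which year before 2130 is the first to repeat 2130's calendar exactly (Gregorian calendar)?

2119

Two years share a calendar iff Jan 1 falls on the same weekday and both are leap or both are common. 2130: Jan 1 is Sunday, common year.
2129: Jan 1 Saturday, common
2128: Jan 1 Thursday, leap
2127: Jan 1 Wednesday, common
2126: Jan 1 Tuesday, common
2125: Jan 1 Monday, common
2124: Jan 1 Saturday, leap
2123: Jan 1 Friday, common
2122: Jan 1 Thursday, common
2121: Jan 1 Wednesday, common
2120: Jan 1 Monday, leap
2119: Jan 1 Sunday, common
2119 matches on both conditions.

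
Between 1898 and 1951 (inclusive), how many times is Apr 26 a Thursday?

Track Apr 26's weekday year by year (advancing +1, or +2 across a Feb 29):
  1898: Tue  1899: Wed (+1)  1900: Thu (+1) ✓  1901: Fri (+1)  1902: Sat (+1)
  1903: Sun (+1)  1904: Tue (+2)  1905: Wed (+1)  1906: Thu (+1) ✓  1907: Fri (+1)
  1908: Sun (+2)  1909: Mon (+1)  1910: Tue (+1)  1911: Wed (+1)  … (26 more years) …
  1938: Tue (+1)  1939: Wed (+1)  1940: Fri (+2)  1941: Sat (+1)  1942: Sun (+1)
  1943: Mon (+1)  1944: Wed (+2)  1945: Thu (+1) ✓  1946: Fri (+1)  1947: Sat (+1)
  1948: Mon (+2)  1949: Tue (+1)  1950: Wed (+1)  1951: Thu (+1) ✓
Thursday years: 1900, 1906, 1917, 1923, 1928, 1934, 1945, 1951 — 8 in total.

8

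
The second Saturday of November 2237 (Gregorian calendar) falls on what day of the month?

November 1, 2237 is a Wednesday, so the first Saturday is the 4th.
The second Saturday is 4 + 7 = 11.

11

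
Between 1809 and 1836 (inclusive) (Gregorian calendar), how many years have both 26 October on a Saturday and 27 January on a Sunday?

3

Check each year's weekday for 26 October and 27 January:
  1809: Thu/Fri  1810: Fri/Sat  1811: Sat/Sun ✓  1812: Mon/Mon  1813: Tue/Wed  1814: Wed/Thu  1815: Thu/Fri  1816: Sat/Sat  1817: Sun/Mon  1818: Mon/Tue  1819: Tue/Wed  1820: Thu/Thu  1821: Fri/Sat  1822: Sat/Sun ✓  1823: Sun/Mon  1824: Tue/Tue  1825: Wed/Thu  1826: Thu/Fri  1827: Fri/Sat  1828: Sun/Sun  1829: Mon/Tue  1830: Tue/Wed  1831: Wed/Thu  1832: Fri/Fri  1833: Sat/Sun ✓  1834: Sun/Mon  1835: Mon/Tue  1836: Wed/Wed
Both conditions hold in: 1811, 1822, 1833 — 3.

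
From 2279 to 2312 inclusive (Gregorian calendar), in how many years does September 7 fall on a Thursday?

5

Track September 7's weekday year by year (advancing +1, or +2 across a Feb 29):
  2279: Sun  2280: Tue (+2)  2281: Wed (+1)  2282: Thu (+1) ✓  2283: Fri (+1)
  2284: Sun (+2)  2285: Mon (+1)  2286: Tue (+1)  2287: Wed (+1)  2288: Fri (+2)
  2289: Sat (+1)  2290: Sun (+1)  2291: Mon (+1)  2292: Wed (+2)  … (6 more years) …
  2299: Thu (+1) ✓  2300: Fri (+1)  2301: Sat (+1)  2302: Sun (+1)  2303: Mon (+1)
  2304: Wed (+2)  2305: Thu (+1) ✓  2306: Fri (+1)  2307: Sat (+1)  2308: Mon (+2)
  2309: Tue (+1)  2310: Wed (+1)  2311: Thu (+1) ✓  2312: Sat (+2)
Thursday years: 2282, 2293, 2299, 2305, 2311 — 5 in total.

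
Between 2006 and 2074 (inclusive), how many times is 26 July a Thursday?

11

Track 26 July's weekday year by year (advancing +1, or +2 across a Feb 29):
  2006: Wed  2007: Thu (+1) ✓  2008: Sat (+2)  2009: Sun (+1)  2010: Mon (+1)
  2011: Tue (+1)  2012: Thu (+2) ✓  2013: Fri (+1)  2014: Sat (+1)  2015: Sun (+1)
  2016: Tue (+2)  2017: Wed (+1)  2018: Thu (+1) ✓  2019: Fri (+1)  … (41 more years) …
  2061: Tue (+1)  2062: Wed (+1)  2063: Thu (+1) ✓  2064: Sat (+2)  2065: Sun (+1)
  2066: Mon (+1)  2067: Tue (+1)  2068: Thu (+2) ✓  2069: Fri (+1)  2070: Sat (+1)
  2071: Sun (+1)  2072: Tue (+2)  2073: Wed (+1)  2074: Thu (+1) ✓
Thursday years: 2007, 2012, 2018, 2029, 2035, 2040, 2046, 2057, 2063, 2068, 2074 — 11 in total.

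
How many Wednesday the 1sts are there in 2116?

Check the 1st of each month of 2116: Jan 1: Wed, Feb 1: Sat, Mar 1: Sun, Apr 1: Wed, May 1: Fri, Jun 1: Mon, Jul 1: Wed, Aug 1: Sat, Sep 1: Tue, Oct 1: Thu, Nov 1: Sun, Dec 1: Tue.
Wednesday occurs in January, April, July — 3 months.

3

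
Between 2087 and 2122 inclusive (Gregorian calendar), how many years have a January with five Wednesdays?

January has 31 days; it has five Wednesdays when Wednesday falls among the first (month-length − 28) days — i.e. when January 1 is one of Wednesday/Tuesday/Monday.
January 1 by year: 2087:Wed✓ 2088:Thu 2089:Sat 2090:Sun 2091:Mon✓ 2092:Tue✓ 2093:Thu 2094:Fri 2095:Sat 2096:Sun 2097:Tue✓ 2098:Wed✓ 2099:Thu 2100:Fri 2101:Sat …(6 more)… 2108:Sun 2109:Tue✓ 2110:Wed✓ 2111:Thu 2112:Fri 2113:Sun 2114:Mon✓ 2115:Tue✓ 2116:Wed✓ 2117:Fri 2118:Sat 2119:Sun 2120:Mon✓ 2121:Wed✓ 2122:Thu
Years with five Wednesdays: 2087, 2091, 2092, 2097, 2098, 2103, 2104, 2109, 2110, 2114, 2115, 2116, 2120, 2121 → 14.

14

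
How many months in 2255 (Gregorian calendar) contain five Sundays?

A month of length L has five Sundays iff its first Sunday is on day ≤ L−28 (so day 1–3 in a 31-day month, 1–2 in a 30-day month, day 1 in a leap February).
Checking each month of 2255: Jan starts Mon (31d); Feb starts Thu (28d); Mar starts Thu (31d); Apr starts Sun (30d) ✓; May starts Tue (31d); Jun starts Fri (30d); Jul starts Sun (31d) ✓; Aug starts Wed (31d); Sep starts Sat (30d) ✓; Oct starts Mon (31d); Nov starts Thu (30d); Dec starts Sat (31d) ✓.
Five-Sunday months: April, July, September, December → 4.

4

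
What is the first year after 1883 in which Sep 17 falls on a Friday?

From one year to the next, a fixed date's weekday advances by 1, or by 2 when a Feb 29 lies between the two dates.
1883: September 17 is Monday.
1884: Wednesday (+2)
1885: Thursday (+1)
1886: Friday (+1)
Sep 17 falls on a Friday in 1886.

1886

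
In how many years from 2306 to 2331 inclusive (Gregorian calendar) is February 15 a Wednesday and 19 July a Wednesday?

Check each year's weekday for February 15 and 19 July:
  2306: Thu/Thu  2307: Fri/Fri  2308: Sat/Sun  2309: Mon/Mon  2310: Tue/Tue  2311: Wed/Wed ✓  2312: Thu/Fri  2313: Sat/Sat  2314: Sun/Sun  2315: Mon/Mon  2316: Tue/Wed  2317: Thu/Thu  2318: Fri/Fri  2319: Sat/Sat  2320: Sun/Mon  2321: Tue/Tue  2322: Wed/Wed ✓  2323: Thu/Thu  2324: Fri/Sat  2325: Sun/Sun  2326: Mon/Mon  2327: Tue/Tue  2328: Wed/Thu  2329: Fri/Fri  2330: Sat/Sat  2331: Sun/Sun
Both conditions hold in: 2311, 2322 — 2.

2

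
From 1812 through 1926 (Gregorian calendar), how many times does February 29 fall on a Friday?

Leap years in 1812–1926: 28 of them.
Feb 29 weekday advances by 5 (mod 7) from one leap year to the next four years later (or differs when a century non-leap intervenes).
Leap-day weekdays: 1812:Sat 1816:Thu 1820:Tue 1824:Sun 1828:Fri✓ 1832:Wed 1836:Mon 1840:Sat 1844:Thu 1848:Tue 1852:Sun 1856:Fri✓ 1860:Wed 1864:Mon 1868:Sat 1872:Thu 1876:Tue 1880:Sun 1884:Fri✓ 1888:Wed 1892:Mon 1896:Sat 1904:Mon 1908:Sat 1912:Thu 1916:Tue 1920:Sun 1924:Fri✓
Friday: 1828, 1856, 1884, 1924 → 4.

4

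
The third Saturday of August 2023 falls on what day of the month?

19

August 1, 2023 is a Tuesday, so the first Saturday is the 5th.
The third Saturday is 5 + 14 = 19.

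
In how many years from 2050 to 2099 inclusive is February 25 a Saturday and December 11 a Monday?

5

Check each year's weekday for February 25 and December 11:
  2050: Fri/Sun  2051: Sat/Mon ✓  2052: Sun/Wed  2053: Tue/Thu  2054: Wed/Fri  2055: Thu/Sat  2056: Fri/Mon  2057: Sun/Tue  2058: Mon/Wed  2059: Tue/Thu  2060: Wed/Sat  2061: Fri/Sun  2062: Sat/Mon ✓  2063: Sun/Tue  …(22 more)…  2086: Mon/Wed  2087: Tue/Thu  2088: Wed/Sat  2089: Fri/Sun  2090: Sat/Mon ✓  2091: Sun/Tue  2092: Mon/Thu  2093: Wed/Fri  2094: Thu/Sat  2095: Fri/Sun  2096: Sat/Tue  2097: Mon/Wed  2098: Tue/Thu  2099: Wed/Fri
Both conditions hold in: 2051, 2062, 2073, 2079, 2090 — 5.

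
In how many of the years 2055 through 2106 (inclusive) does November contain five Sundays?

15

November has 30 days; it has five Sundays when Sunday falls among the first (month-length − 28) days — i.e. when November 1 is one of Sunday/Saturday.
November 1 by year: 2055:Mon 2056:Wed 2057:Thu 2058:Fri 2059:Sat✓ 2060:Mon 2061:Tue 2062:Wed 2063:Thu 2064:Sat✓ 2065:Sun✓ 2066:Mon 2067:Tue 2068:Thu 2069:Fri …(22 more)… 2092:Sat✓ 2093:Sun✓ 2094:Mon 2095:Tue 2096:Thu 2097:Fri 2098:Sat✓ 2099:Sun✓ 2100:Mon 2101:Tue 2102:Wed 2103:Thu 2104:Sat✓ 2105:Sun✓ 2106:Mon
Years with five Sundays: 2059, 2064, 2065, 2070, 2071, 2076, 2081, 2082, 2087, 2092, 2093, 2098, 2099, 2104, 2105 → 15.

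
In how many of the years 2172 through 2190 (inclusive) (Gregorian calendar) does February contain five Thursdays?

1

February has 28 days (29 in leap years); it has five Thursdays when Thursday falls among the first (month-length − 28) days — i.e. when February 1 is Thursday in a leap year (never in a common year).
February 1 by year: 2172:Sat 2173:Mon 2174:Tue 2175:Wed 2176:Thu✓ 2177:Sat 2178:Sun 2179:Mon 2180:Tue 2181:Thu 2182:Fri 2183:Sat 2184:Sun 2185:Tue 2186:Wed 2187:Thu 2188:Fri 2189:Sun 2190:Mon
Years with five Thursdays: 2176 → 1.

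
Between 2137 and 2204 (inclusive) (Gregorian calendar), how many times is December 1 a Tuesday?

10

Track December 1's weekday year by year (advancing +1, or +2 across a Feb 29):
  2137: Sun  2138: Mon (+1)  2139: Tue (+1) ✓  2140: Thu (+2)  2141: Fri (+1)
  2142: Sat (+1)  2143: Sun (+1)  2144: Tue (+2) ✓  2145: Wed (+1)  2146: Thu (+1)
  2147: Fri (+1)  2148: Sun (+2)  2149: Mon (+1)  2150: Tue (+1) ✓  … (40 more years) …
  2191: Thu (+1)  2192: Sat (+2)  2193: Sun (+1)  2194: Mon (+1)  2195: Tue (+1) ✓
  2196: Thu (+2)  2197: Fri (+1)  2198: Sat (+1)  2199: Sun (+1)  2200: Mon (+1)
  2201: Tue (+1) ✓  2202: Wed (+1)  2203: Thu (+1)  2204: Sat (+2)
Tuesday years: 2139, 2144, 2150, 2161, 2167, 2172, 2178, 2189, 2195, 2201 — 10 in total.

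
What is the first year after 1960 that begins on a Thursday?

1970

Jan 1 advances by 2 weekdays after a leap year and by 1 after a common year.
1960: Jan 1 is Friday (leap).
1961: Sunday
1962: Monday
1963: Tuesday
1964: Wednesday (leap)
1965: Friday
1966: Saturday
1967: Sunday
1968: Monday (leap)
1969: Wednesday
1970: Thursday
1970 begins on a Thursday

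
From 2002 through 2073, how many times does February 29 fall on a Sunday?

3

Leap years in 2002–2073: 18 of them.
Feb 29 weekday advances by 5 (mod 7) from one leap year to the next four years later (or differs when a century non-leap intervenes).
Leap-day weekdays: 2004:Sun✓ 2008:Fri 2012:Wed 2016:Mon 2020:Sat 2024:Thu 2028:Tue 2032:Sun✓ 2036:Fri 2040:Wed 2044:Mon 2048:Sat 2052:Thu 2056:Tue 2060:Sun✓ 2064:Fri 2068:Wed 2072:Mon
Sunday: 2004, 2032, 2060 → 3.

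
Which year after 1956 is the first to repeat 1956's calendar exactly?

1984

Two years share a calendar iff Jan 1 falls on the same weekday and both are leap or both are common. 1956: Jan 1 is Sunday, leap year.
1957: Jan 1 Tuesday, common
1958: Jan 1 Wednesday, common
1959: Jan 1 Thursday, common
1960: Jan 1 Friday, leap
1961: Jan 1 Sunday, common
1962: Jan 1 Monday, common
1963: Jan 1 Tuesday, common
1964: Jan 1 Wednesday, leap
1965: Jan 1 Friday, common
1966: Jan 1 Saturday, common
1967: Jan 1 Sunday, common
1968: Jan 1 Monday, leap
1969: Jan 1 Wednesday, common
1970: Jan 1 Thursday, common
1971: Jan 1 Friday, common
1972: Jan 1 Saturday, leap
1973: Jan 1 Monday, common
1974: Jan 1 Tuesday, common
1975: Jan 1 Wednesday, common
1976: Jan 1 Thursday, leap
1977: Jan 1 Saturday, common
1978: Jan 1 Sunday, common
1979: Jan 1 Monday, common
1980: Jan 1 Tuesday, leap
1981: Jan 1 Thursday, common
1982: Jan 1 Friday, common
1983: Jan 1 Saturday, common
1984: Jan 1 Sunday, leap
1984 matches on both conditions.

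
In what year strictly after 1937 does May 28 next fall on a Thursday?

1942

From one year to the next, a fixed date's weekday advances by 1, or by 2 when a Feb 29 lies between the two dates.
1937: May 28 is Friday.
1938: Saturday (+1)
1939: Sunday (+1)
1940: Tuesday (+2)
1941: Wednesday (+1)
1942: Thursday (+1)
May 28 falls on a Thursday in 1942.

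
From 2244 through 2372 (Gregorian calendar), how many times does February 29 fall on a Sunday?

Leap years in 2244–2372: 32 of them.
Feb 29 weekday advances by 5 (mod 7) from one leap year to the next four years later (or differs when a century non-leap intervenes).
Leap-day weekdays: 2244:Thu 2248:Tue 2252:Sun✓ 2256:Fri 2260:Wed 2264:Mon 2268:Sat 2272:Thu 2276:Tue 2280:Sun✓ 2284:Fri 2288:Wed 2292:Mon …(6 more)… 2324:Fri 2328:Wed 2332:Mon 2336:Sat 2340:Thu 2344:Tue 2348:Sun✓ 2352:Fri 2356:Wed 2360:Mon 2364:Sat 2368:Thu 2372:Tue
Sunday: 2252, 2280, 2320, 2348 → 4.

4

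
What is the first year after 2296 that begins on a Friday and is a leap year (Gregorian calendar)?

2304

Jan 1 advances by 2 weekdays after a leap year and by 1 after a common year.
2296: Jan 1 is Wednesday (leap).
2297: Friday
2298: Saturday
2299: Sunday
2300: Monday
2301: Tuesday
2302: Wednesday
2303: Thursday
2304: Friday (leap)
2304 begins on a Friday and is a leap year.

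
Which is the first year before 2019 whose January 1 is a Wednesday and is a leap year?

Jan 1 advances by 2 weekdays after a leap year and by 1 after a common year.
2019: Jan 1 is Tuesday.
2018: Monday
2017: Sunday
2016: Friday (leap)
2015: Thursday
2014: Wednesday
2013: Tuesday
2012: Sunday (leap)
2011: Saturday
2010: Friday
2009: Thursday
2008: Tuesday (leap)
2007: Monday
2006: Sunday
2005: Saturday
2004: Thursday (leap)
2003: Wednesday
2002: Tuesday
2001: Monday
2000: Saturday (leap)
1999: Friday
1998: Thursday
1997: Wednesday
1996: Monday (leap)
1995: Sunday
1994: Saturday
1993: Friday
1992: Wednesday (leap)
1992 begins on a Wednesday and is a leap year.

1992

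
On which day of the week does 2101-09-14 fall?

January 1, 2101 is a Saturday.
September 14 is day 257 of the year, i.e. 256 days after Jan 1.
256 mod 7 = 4, so advance 4 weekdays from Saturday: Wednesday.

Wednesday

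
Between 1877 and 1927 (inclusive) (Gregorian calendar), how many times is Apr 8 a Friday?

Track Apr 8's weekday year by year (advancing +1, or +2 across a Feb 29):
  1877: Sun  1878: Mon (+1)  1879: Tue (+1)  1880: Thu (+2)  1881: Fri (+1) ✓
  1882: Sat (+1)  1883: Sun (+1)  1884: Tue (+2)  1885: Wed (+1)  1886: Thu (+1)
  1887: Fri (+1) ✓  1888: Sun (+2)  1889: Mon (+1)  1890: Tue (+1)  … (23 more years) …
  1914: Wed (+1)  1915: Thu (+1)  1916: Sat (+2)  1917: Sun (+1)  1918: Mon (+1)
  1919: Tue (+1)  1920: Thu (+2)  1921: Fri (+1) ✓  1922: Sat (+1)  1923: Sun (+1)
  1924: Tue (+2)  1925: Wed (+1)  1926: Thu (+1)  1927: Fri (+1) ✓
Friday years: 1881, 1887, 1892, 1898, 1904, 1910, 1921, 1927 — 8 in total.

8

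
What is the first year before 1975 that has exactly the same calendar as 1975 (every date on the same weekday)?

1969

Two years share a calendar iff Jan 1 falls on the same weekday and both are leap or both are common. 1975: Jan 1 is Wednesday, common year.
1974: Jan 1 Tuesday, common
1973: Jan 1 Monday, common
1972: Jan 1 Saturday, leap
1971: Jan 1 Friday, common
1970: Jan 1 Thursday, common
1969: Jan 1 Wednesday, common
1969 matches on both conditions.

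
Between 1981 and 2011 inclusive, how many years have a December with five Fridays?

14

December has 31 days; it has five Fridays when Friday falls among the first (month-length − 28) days — i.e. when December 1 is one of Friday/Thursday/Wednesday.
December 1 by year: 1981:Tue 1982:Wed✓ 1983:Thu✓ 1984:Sat 1985:Sun 1986:Mon 1987:Tue 1988:Thu✓ 1989:Fri✓ 1990:Sat 1991:Sun 1992:Tue 1993:Wed✓ 1994:Thu✓ 1995:Fri✓ 1996:Sun 1997:Mon 1998:Tue 1999:Wed✓ 2000:Fri✓ 2001:Sat 2002:Sun 2003:Mon 2004:Wed✓ 2005:Thu✓ 2006:Fri✓ 2007:Sat 2008:Mon 2009:Tue 2010:Wed✓ 2011:Thu✓
Years with five Fridays: 1982, 1983, 1988, 1989, 1993, 1994, 1995, 1999, 2000, 2004, 2005, 2006, 2010, 2011 → 14.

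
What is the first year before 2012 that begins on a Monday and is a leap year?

1996

Jan 1 advances by 2 weekdays after a leap year and by 1 after a common year.
2012: Jan 1 is Sunday (leap).
2011: Saturday
2010: Friday
2009: Thursday
2008: Tuesday (leap)
2007: Monday
2006: Sunday
2005: Saturday
2004: Thursday (leap)
2003: Wednesday
2002: Tuesday
2001: Monday
2000: Saturday (leap)
1999: Friday
1998: Thursday
1997: Wednesday
1996: Monday (leap)
1996 begins on a Monday and is a leap year.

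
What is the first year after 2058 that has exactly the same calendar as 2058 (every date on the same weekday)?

2069

Two years share a calendar iff Jan 1 falls on the same weekday and both are leap or both are common. 2058: Jan 1 is Tuesday, common year.
2059: Jan 1 Wednesday, common
2060: Jan 1 Thursday, leap
2061: Jan 1 Saturday, common
2062: Jan 1 Sunday, common
2063: Jan 1 Monday, common
2064: Jan 1 Tuesday, leap
2065: Jan 1 Thursday, common
2066: Jan 1 Friday, common
2067: Jan 1 Saturday, common
2068: Jan 1 Sunday, leap
2069: Jan 1 Tuesday, common
2069 matches on both conditions.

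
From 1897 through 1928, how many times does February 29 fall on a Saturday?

Leap years in 1897–1928: 7 of them.
Feb 29 weekday advances by 5 (mod 7) from one leap year to the next four years later (or differs when a century non-leap intervenes).
Leap-day weekdays: 1904:Mon 1908:Sat✓ 1912:Thu 1916:Tue 1920:Sun 1924:Fri 1928:Wed
Saturday: 1908 → 1.

1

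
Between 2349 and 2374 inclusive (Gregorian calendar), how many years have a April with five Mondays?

8

April has 30 days; it has five Mondays when Monday falls among the first (month-length − 28) days — i.e. when April 1 is one of Monday/Sunday.
April 1 by year: 2349:Fri 2350:Sat 2351:Sun✓ 2352:Tue 2353:Wed 2354:Thu 2355:Fri 2356:Sun✓ 2357:Mon✓ 2358:Tue 2359:Wed 2360:Fri 2361:Sat 2362:Sun✓ 2363:Mon✓ 2364:Wed 2365:Thu 2366:Fri 2367:Sat 2368:Mon✓ 2369:Tue 2370:Wed 2371:Thu 2372:Sat 2373:Sun✓ 2374:Mon✓
Years with five Mondays: 2351, 2356, 2357, 2362, 2363, 2368, 2373, 2374 → 8.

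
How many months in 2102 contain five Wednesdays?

4

A month of length L has five Wednesdays iff its first Wednesday is on day ≤ L−28 (so day 1–3 in a 31-day month, 1–2 in a 30-day month, day 1 in a leap February).
Checking each month of 2102: Jan starts Sun (31d); Feb starts Wed (28d); Mar starts Wed (31d) ✓; Apr starts Sat (30d); May starts Mon (31d) ✓; Jun starts Thu (30d); Jul starts Sat (31d); Aug starts Tue (31d) ✓; Sep starts Fri (30d); Oct starts Sun (31d); Nov starts Wed (30d) ✓; Dec starts Fri (31d).
Five-Wednesday months: March, May, August, November → 4.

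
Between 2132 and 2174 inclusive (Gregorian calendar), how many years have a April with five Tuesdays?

12

April has 30 days; it has five Tuesdays when Tuesday falls among the first (month-length − 28) days — i.e. when April 1 is one of Tuesday/Monday.
April 1 by year: 2132:Tue✓ 2133:Wed 2134:Thu 2135:Fri 2136:Sun 2137:Mon✓ 2138:Tue✓ 2139:Wed 2140:Fri 2141:Sat 2142:Sun 2143:Mon✓ 2144:Wed 2145:Thu 2146:Fri …(13 more)… 2160:Tue✓ 2161:Wed 2162:Thu 2163:Fri 2164:Sun 2165:Mon✓ 2166:Tue✓ 2167:Wed 2168:Fri 2169:Sat 2170:Sun 2171:Mon✓ 2172:Wed 2173:Thu 2174:Fri
Years with five Tuesdays: 2132, 2137, 2138, 2143, 2148, 2149, 2154, 2155, 2160, 2165, 2166, 2171 → 12.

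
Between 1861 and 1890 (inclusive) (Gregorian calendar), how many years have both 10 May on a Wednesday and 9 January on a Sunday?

Check each year's weekday for 10 May and 9 January:
  1861: Fri/Wed  1862: Sat/Thu  1863: Sun/Fri  1864: Tue/Sat  1865: Wed/Mon  1866: Thu/Tue  1867: Fri/Wed  1868: Sun/Thu  1869: Mon/Sat  1870: Tue/Sun  1871: Wed/Mon  1872: Fri/Tue  1873: Sat/Thu  1874: Sun/Fri  1875: Mon/Sat  1876: Wed/Sun ✓  1877: Thu/Tue  1878: Fri/Wed  1879: Sat/Thu  1880: Mon/Fri  1881: Tue/Sun  1882: Wed/Mon  1883: Thu/Tue  1884: Sat/Wed  1885: Sun/Fri  1886: Mon/Sat  1887: Tue/Sun  1888: Thu/Mon  1889: Fri/Wed  1890: Sat/Thu
Both conditions hold in: 1876 — 1.

1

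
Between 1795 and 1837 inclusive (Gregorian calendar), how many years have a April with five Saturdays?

13

April has 30 days; it has five Saturdays when Saturday falls among the first (month-length − 28) days — i.e. when April 1 is one of Saturday/Friday.
April 1 by year: 1795:Wed 1796:Fri✓ 1797:Sat✓ 1798:Sun 1799:Mon 1800:Tue 1801:Wed 1802:Thu 1803:Fri✓ 1804:Sun 1805:Mon 1806:Tue 1807:Wed 1808:Fri✓ 1809:Sat✓ …(13 more)… 1823:Tue 1824:Thu 1825:Fri✓ 1826:Sat✓ 1827:Sun 1828:Tue 1829:Wed 1830:Thu 1831:Fri✓ 1832:Sun 1833:Mon 1834:Tue 1835:Wed 1836:Fri✓ 1837:Sat✓
Years with five Saturdays: 1796, 1797, 1803, 1808, 1809, 1814, 1815, 1820, 1825, 1826, 1831, 1836, 1837 → 13.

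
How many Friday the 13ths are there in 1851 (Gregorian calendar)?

Check the 13th of each month of 1851: Jan 13: Mon, Feb 13: Thu, Mar 13: Thu, Apr 13: Sun, May 13: Tue, Jun 13: Fri, Jul 13: Sun, Aug 13: Wed, Sep 13: Sat, Oct 13: Mon, Nov 13: Thu, Dec 13: Sat.
Friday occurs in June — 1 month.

1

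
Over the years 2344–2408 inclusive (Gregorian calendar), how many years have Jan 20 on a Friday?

Track Jan 20's weekday year by year (advancing +1, or +2 across a Feb 29):
  2344: Thu  2345: Sat (+2)  2346: Sun (+1)  2347: Mon (+1)  2348: Tue (+1)
  2349: Thu (+2)  2350: Fri (+1) ✓  2351: Sat (+1)  2352: Sun (+1)  2353: Tue (+2)
  2354: Wed (+1)  2355: Thu (+1)  2356: Fri (+1) ✓  2357: Sun (+2)  … (37 more years) …
  2395: Fri (+1) ✓  2396: Sat (+1)  2397: Mon (+2)  2398: Tue (+1)  2399: Wed (+1)
  2400: Thu (+1)  2401: Sat (+2)  2402: Sun (+1)  2403: Mon (+1)  2404: Tue (+1)
  2405: Thu (+2)  2406: Fri (+1) ✓  2407: Sat (+1)  2408: Sun (+1)
Friday years: 2350, 2356, 2361, 2367, 2378, 2384, 2389, 2395, 2406 — 9 in total.

9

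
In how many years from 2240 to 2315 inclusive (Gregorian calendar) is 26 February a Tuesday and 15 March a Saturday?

Check each year's weekday for 26 February and 15 March:
  2240: Wed/Sun  2241: Fri/Mon  2242: Sat/Tue  2243: Sun/Wed  2244: Mon/Fri  2245: Wed/Sat  2246: Thu/Sun  2247: Fri/Mon  2248: Sat/Wed  2249: Mon/Thu  2250: Tue/Fri  2251: Wed/Sat  2252: Thu/Mon  2253: Sat/Tue  …(48 more)…  2302: Wed/Sat  2303: Thu/Sun  2304: Fri/Tue  2305: Sun/Wed  2306: Mon/Thu  2307: Tue/Fri  2308: Wed/Sun  2309: Fri/Mon  2310: Sat/Tue  2311: Sun/Wed  2312: Mon/Fri  2313: Wed/Sat  2314: Thu/Sun  2315: Fri/Mon
Both conditions hold in: 2256, 2284 — 2.

2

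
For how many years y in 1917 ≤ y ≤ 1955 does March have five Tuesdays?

March has 31 days; it has five Tuesdays when Tuesday falls among the first (month-length − 28) days — i.e. when March 1 is one of Tuesday/Monday/Sunday.
March 1 by year: 1917:Thu 1918:Fri 1919:Sat 1920:Mon✓ 1921:Tue✓ 1922:Wed 1923:Thu 1924:Sat 1925:Sun✓ 1926:Mon✓ 1927:Tue✓ 1928:Thu 1929:Fri 1930:Sat 1931:Sun✓ …(9 more)… 1941:Sat 1942:Sun✓ 1943:Mon✓ 1944:Wed 1945:Thu 1946:Fri 1947:Sat 1948:Mon✓ 1949:Tue✓ 1950:Wed 1951:Thu 1952:Sat 1953:Sun✓ 1954:Mon✓ 1955:Tue✓
Years with five Tuesdays: 1920, 1921, 1925, 1926, 1927, 1931, 1932, 1936, 1937, 1938, 1942, 1943, 1948, 1949, 1953, 1954, 1955 → 17.

17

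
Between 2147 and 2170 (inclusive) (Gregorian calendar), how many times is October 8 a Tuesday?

3

Track October 8's weekday year by year (advancing +1, or +2 across a Feb 29):
  2147: Sun  2148: Tue (+2) ✓  2149: Wed (+1)  2150: Thu (+1)  2151: Fri (+1)
  2152: Sun (+2)  2153: Mon (+1)  2154: Tue (+1) ✓  2155: Wed (+1)  2156: Fri (+2)
  2157: Sat (+1)  2158: Sun (+1)  2159: Mon (+1)  2160: Wed (+2)  2161: Thu (+1)
  2162: Fri (+1)  2163: Sat (+1)  2164: Mon (+2)  2165: Tue (+1) ✓  2166: Wed (+1)
  2167: Thu (+1)  2168: Sat (+2)  2169: Sun (+1)  2170: Mon (+1)
Tuesday years: 2148, 2154, 2165 — 3 in total.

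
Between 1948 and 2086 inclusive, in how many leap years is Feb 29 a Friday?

Leap years in 1948–2086: 35 of them.
Feb 29 weekday advances by 5 (mod 7) from one leap year to the next four years later (or differs when a century non-leap intervenes).
Leap-day weekdays: 1948:Sun 1952:Fri✓ 1956:Wed 1960:Mon 1964:Sat 1968:Thu 1972:Tue 1976:Sun 1980:Fri✓ 1984:Wed 1988:Mon 1992:Sat 1996:Thu …(9 more)… 2036:Fri✓ 2040:Wed 2044:Mon 2048:Sat 2052:Thu 2056:Tue 2060:Sun 2064:Fri✓ 2068:Wed 2072:Mon 2076:Sat 2080:Thu 2084:Tue
Friday: 1952, 1980, 2008, 2036, 2064 → 5.

5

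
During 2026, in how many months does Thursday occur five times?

A month of length L has five Thursdays iff its first Thursday is on day ≤ L−28 (so day 1–3 in a 31-day month, 1–2 in a 30-day month, day 1 in a leap February).
Checking each month of 2026: Jan starts Thu (31d) ✓; Feb starts Sun (28d); Mar starts Sun (31d); Apr starts Wed (30d) ✓; May starts Fri (31d); Jun starts Mon (30d); Jul starts Wed (31d) ✓; Aug starts Sat (31d); Sep starts Tue (30d); Oct starts Thu (31d) ✓; Nov starts Sun (30d); Dec starts Tue (31d) ✓.
Five-Thursday months: January, April, July, October, December → 5.

5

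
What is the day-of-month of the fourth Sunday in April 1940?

April 1, 1940 is a Monday, so the first Sunday is the 7th.
The fourth Sunday is 7 + 21 = 28.

28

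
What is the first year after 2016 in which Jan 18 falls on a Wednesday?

2017

From one year to the next, a fixed date's weekday advances by 1, or by 2 when a Feb 29 lies between the two dates.
2016: January 18 is Monday.
2017: Wednesday (+2)
Jan 18 falls on a Wednesday in 2017.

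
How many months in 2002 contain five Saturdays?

A month of length L has five Saturdays iff its first Saturday is on day ≤ L−28 (so day 1–3 in a 31-day month, 1–2 in a 30-day month, day 1 in a leap February).
Checking each month of 2002: Jan starts Tue (31d); Feb starts Fri (28d); Mar starts Fri (31d) ✓; Apr starts Mon (30d); May starts Wed (31d); Jun starts Sat (30d) ✓; Jul starts Mon (31d); Aug starts Thu (31d) ✓; Sep starts Sun (30d); Oct starts Tue (31d); Nov starts Fri (30d) ✓; Dec starts Sun (31d).
Five-Saturday months: March, June, August, November → 4.

4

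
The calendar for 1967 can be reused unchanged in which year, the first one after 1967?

1978

Two years share a calendar iff Jan 1 falls on the same weekday and both are leap or both are common. 1967: Jan 1 is Sunday, common year.
1968: Jan 1 Monday, leap
1969: Jan 1 Wednesday, common
1970: Jan 1 Thursday, common
1971: Jan 1 Friday, common
1972: Jan 1 Saturday, leap
1973: Jan 1 Monday, common
1974: Jan 1 Tuesday, common
1975: Jan 1 Wednesday, common
1976: Jan 1 Thursday, leap
1977: Jan 1 Saturday, common
1978: Jan 1 Sunday, common
1978 matches on both conditions.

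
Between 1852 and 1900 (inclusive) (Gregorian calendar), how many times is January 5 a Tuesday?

7

Track January 5's weekday year by year (advancing +1, or +2 across a Feb 29):
  1852: Mon  1853: Wed (+2)  1854: Thu (+1)  1855: Fri (+1)  1856: Sat (+1)
  1857: Mon (+2)  1858: Tue (+1) ✓  1859: Wed (+1)  1860: Thu (+1)  1861: Sat (+2)
  1862: Sun (+1)  1863: Mon (+1)  1864: Tue (+1) ✓  1865: Thu (+2)  … (21 more years) …
  1887: Wed (+1)  1888: Thu (+1)  1889: Sat (+2)  1890: Sun (+1)  1891: Mon (+1)
  1892: Tue (+1) ✓  1893: Thu (+2)  1894: Fri (+1)  1895: Sat (+1)  1896: Sun (+1)
  1897: Tue (+2) ✓  1898: Wed (+1)  1899: Thu (+1)  1900: Fri (+1)
Tuesday years: 1858, 1864, 1869, 1875, 1886, 1892, 1897 — 7 in total.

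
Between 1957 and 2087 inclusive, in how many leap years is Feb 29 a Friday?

Leap years in 1957–2087: 32 of them.
Feb 29 weekday advances by 5 (mod 7) from one leap year to the next four years later (or differs when a century non-leap intervenes).
Leap-day weekdays: 1960:Mon 1964:Sat 1968:Thu 1972:Tue 1976:Sun 1980:Fri✓ 1984:Wed 1988:Mon 1992:Sat 1996:Thu 2000:Tue 2004:Sun 2008:Fri✓ …(6 more)… 2036:Fri✓ 2040:Wed 2044:Mon 2048:Sat 2052:Thu 2056:Tue 2060:Sun 2064:Fri✓ 2068:Wed 2072:Mon 2076:Sat 2080:Thu 2084:Tue
Friday: 1980, 2008, 2036, 2064 → 4.

4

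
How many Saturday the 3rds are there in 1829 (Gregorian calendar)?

2

Check the 3rd of each month of 1829: Jan 3: Sat, Feb 3: Tue, Mar 3: Tue, Apr 3: Fri, May 3: Sun, Jun 3: Wed, Jul 3: Fri, Aug 3: Mon, Sep 3: Thu, Oct 3: Sat, Nov 3: Tue, Dec 3: Thu.
Saturday occurs in January, October — 2 months.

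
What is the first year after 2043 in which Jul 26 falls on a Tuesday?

From one year to the next, a fixed date's weekday advances by 1, or by 2 when a Feb 29 lies between the two dates.
2043: July 26 is Sunday.
2044: Tuesday (+2)
Jul 26 falls on a Tuesday in 2044.

2044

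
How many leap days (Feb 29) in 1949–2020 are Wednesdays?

3

Leap years in 1949–2020: 18 of them.
Feb 29 weekday advances by 5 (mod 7) from one leap year to the next four years later (or differs when a century non-leap intervenes).
Leap-day weekdays: 1952:Fri 1956:Wed✓ 1960:Mon 1964:Sat 1968:Thu 1972:Tue 1976:Sun 1980:Fri 1984:Wed✓ 1988:Mon 1992:Sat 1996:Thu 2000:Tue 2004:Sun 2008:Fri 2012:Wed✓ 2016:Mon 2020:Sat
Wednesday: 1956, 1984, 2012 → 3.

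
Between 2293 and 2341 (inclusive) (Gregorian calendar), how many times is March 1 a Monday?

Track March 1's weekday year by year (advancing +1, or +2 across a Feb 29):
  2293: Wed  2294: Thu (+1)  2295: Fri (+1)  2296: Sun (+2)  2297: Mon (+1) ✓
  2298: Tue (+1)  2299: Wed (+1)  2300: Thu (+1)  2301: Fri (+1)  2302: Sat (+1)
  2303: Sun (+1)  2304: Tue (+2)  2305: Wed (+1)  2306: Thu (+1)  … (21 more years) …
  2328: Thu (+2)  2329: Fri (+1)  2330: Sat (+1)  2331: Sun (+1)  2332: Tue (+2)
  2333: Wed (+1)  2334: Thu (+1)  2335: Fri (+1)  2336: Sun (+2)  2337: Mon (+1) ✓
  2338: Tue (+1)  2339: Wed (+1)  2340: Fri (+2)  2341: Sat (+1)
Monday years: 2297, 2309, 2315, 2320, 2326, 2337 — 6 in total.

6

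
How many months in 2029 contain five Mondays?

5

A month of length L has five Mondays iff its first Monday is on day ≤ L−28 (so day 1–3 in a 31-day month, 1–2 in a 30-day month, day 1 in a leap February).
Checking each month of 2029: Jan starts Mon (31d) ✓; Feb starts Thu (28d); Mar starts Thu (31d); Apr starts Sun (30d) ✓; May starts Tue (31d); Jun starts Fri (30d); Jul starts Sun (31d) ✓; Aug starts Wed (31d); Sep starts Sat (30d); Oct starts Mon (31d) ✓; Nov starts Thu (30d); Dec starts Sat (31d) ✓.
Five-Monday months: January, April, July, October, December → 5.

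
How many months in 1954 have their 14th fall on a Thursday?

2

Check the 14th of each month of 1954: Jan 14: Thu, Feb 14: Sun, Mar 14: Sun, Apr 14: Wed, May 14: Fri, Jun 14: Mon, Jul 14: Wed, Aug 14: Sat, Sep 14: Tue, Oct 14: Thu, Nov 14: Sun, Dec 14: Tue.
Thursday occurs in January, October — 2 months.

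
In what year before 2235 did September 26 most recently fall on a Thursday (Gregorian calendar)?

2233

From one year to the next, a fixed date's weekday advances by 1, or by 2 when a Feb 29 lies between the two dates.
2235: September 26 is Saturday.
2234: Friday (−1)
2233: Thursday (−1)
September 26 falls on a Thursday in 2233.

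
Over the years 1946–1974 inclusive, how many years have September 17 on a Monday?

Track September 17's weekday year by year (advancing +1, or +2 across a Feb 29):
  1946: Tue  1947: Wed (+1)  1948: Fri (+2)  1949: Sat (+1)  1950: Sun (+1)
  1951: Mon (+1) ✓  1952: Wed (+2)  1953: Thu (+1)  1954: Fri (+1)  1955: Sat (+1)
  1956: Mon (+2) ✓  1957: Tue (+1)  1958: Wed (+1)  1959: Thu (+1)  1960: Sat (+2)
  1961: Sun (+1)  1962: Mon (+1) ✓  1963: Tue (+1)  1964: Thu (+2)  1965: Fri (+1)
  1966: Sat (+1)  1967: Sun (+1)  1968: Tue (+2)  1969: Wed (+1)  1970: Thu (+1)
  1971: Fri (+1)  1972: Sun (+2)  1973: Mon (+1) ✓  1974: Tue (+1)
Monday years: 1951, 1956, 1962, 1973 — 4 in total.

4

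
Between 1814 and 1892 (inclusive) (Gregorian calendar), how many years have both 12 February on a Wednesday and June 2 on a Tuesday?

2

Check each year's weekday for 12 February and June 2:
  1814: Sat/Thu  1815: Sun/Fri  1816: Mon/Sun  1817: Wed/Mon  1818: Thu/Tue  1819: Fri/Wed  1820: Sat/Fri  1821: Mon/Sat  1822: Tue/Sun  1823: Wed/Mon  1824: Thu/Wed  1825: Sat/Thu  1826: Sun/Fri  1827: Mon/Sat  …(51 more)…  1879: Wed/Mon  1880: Thu/Wed  1881: Sat/Thu  1882: Sun/Fri  1883: Mon/Sat  1884: Tue/Mon  1885: Thu/Tue  1886: Fri/Wed  1887: Sat/Thu  1888: Sun/Sat  1889: Tue/Sun  1890: Wed/Mon  1891: Thu/Tue  1892: Fri/Thu
Both conditions hold in: 1840, 1868 — 2.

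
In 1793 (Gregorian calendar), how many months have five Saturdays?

A month of length L has five Saturdays iff its first Saturday is on day ≤ L−28 (so day 1–3 in a 31-day month, 1–2 in a 30-day month, day 1 in a leap February).
Checking each month of 1793: Jan starts Tue (31d); Feb starts Fri (28d); Mar starts Fri (31d) ✓; Apr starts Mon (30d); May starts Wed (31d); Jun starts Sat (30d) ✓; Jul starts Mon (31d); Aug starts Thu (31d) ✓; Sep starts Sun (30d); Oct starts Tue (31d); Nov starts Fri (30d) ✓; Dec starts Sun (31d).
Five-Saturday months: March, June, August, November → 4.

4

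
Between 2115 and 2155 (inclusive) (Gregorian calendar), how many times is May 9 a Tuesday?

6

Track May 9's weekday year by year (advancing +1, or +2 across a Feb 29):
  2115: Thu  2116: Sat (+2)  2117: Sun (+1)  2118: Mon (+1)  2119: Tue (+1) ✓
  2120: Thu (+2)  2121: Fri (+1)  2122: Sat (+1)  2123: Sun (+1)  2124: Tue (+2) ✓
  2125: Wed (+1)  2126: Thu (+1)  2127: Fri (+1)  2128: Sun (+2)  … (13 more years) …
  2142: Wed (+1)  2143: Thu (+1)  2144: Sat (+2)  2145: Sun (+1)  2146: Mon (+1)
  2147: Tue (+1) ✓  2148: Thu (+2)  2149: Fri (+1)  2150: Sat (+1)  2151: Sun (+1)
  2152: Tue (+2) ✓  2153: Wed (+1)  2154: Thu (+1)  2155: Fri (+1)
Tuesday years: 2119, 2124, 2130, 2141, 2147, 2152 — 6 in total.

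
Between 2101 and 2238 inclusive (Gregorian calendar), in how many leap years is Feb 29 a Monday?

6

Leap years in 2101–2238: 33 of them.
Feb 29 weekday advances by 5 (mod 7) from one leap year to the next four years later (or differs when a century non-leap intervenes).
Leap-day weekdays: 2104:Fri 2108:Wed 2112:Mon✓ 2116:Sat 2120:Thu 2124:Tue 2128:Sun 2132:Fri 2136:Wed 2140:Mon✓ 2144:Sat 2148:Thu 2152:Tue …(7 more)… 2184:Sun 2188:Fri 2192:Wed 2196:Mon✓ 2204:Wed 2208:Mon✓ 2212:Sat 2216:Thu 2220:Tue 2224:Sun 2228:Fri 2232:Wed 2236:Mon✓
Monday: 2112, 2140, 2168, 2196, 2208, 2236 → 6.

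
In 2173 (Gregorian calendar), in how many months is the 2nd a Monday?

1

Check the 2nd of each month of 2173: Jan 2: Sat, Feb 2: Tue, Mar 2: Tue, Apr 2: Fri, May 2: Sun, Jun 2: Wed, Jul 2: Fri, Aug 2: Mon, Sep 2: Thu, Oct 2: Sat, Nov 2: Tue, Dec 2: Thu.
Monday occurs in August — 1 month.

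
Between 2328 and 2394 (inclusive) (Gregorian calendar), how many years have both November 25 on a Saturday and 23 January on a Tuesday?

0

Check each year's weekday for November 25 and 23 January:
  2328: Sun/Mon  2329: Mon/Wed  2330: Tue/Thu  2331: Wed/Fri  2332: Fri/Sat  2333: Sat/Mon  2334: Sun/Tue  2335: Mon/Wed  2336: Wed/Thu  2337: Thu/Sat  2338: Fri/Sun  2339: Sat/Mon  2340: Mon/Tue  2341: Tue/Thu  …(39 more)…  2381: Wed/Fri  2382: Thu/Sat  2383: Fri/Sun  2384: Sun/Mon  2385: Mon/Wed  2386: Tue/Thu  2387: Wed/Fri  2388: Fri/Sat  2389: Sat/Mon  2390: Sun/Tue  2391: Mon/Wed  2392: Wed/Thu  2393: Thu/Sat  2394: Fri/Sun
Both conditions hold in: no year — 0.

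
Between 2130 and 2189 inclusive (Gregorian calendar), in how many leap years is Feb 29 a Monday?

Leap years in 2130–2189: 15 of them.
Feb 29 weekday advances by 5 (mod 7) from one leap year to the next four years later (or differs when a century non-leap intervenes).
Leap-day weekdays: 2132:Fri 2136:Wed 2140:Mon✓ 2144:Sat 2148:Thu 2152:Tue 2156:Sun 2160:Fri 2164:Wed 2168:Mon✓ 2172:Sat 2176:Thu 2180:Tue 2184:Sun 2188:Fri
Monday: 2140, 2168 → 2.

2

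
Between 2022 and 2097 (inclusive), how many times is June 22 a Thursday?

Track June 22's weekday year by year (advancing +1, or +2 across a Feb 29):
  2022: Wed  2023: Thu (+1) ✓  2024: Sat (+2)  2025: Sun (+1)  2026: Mon (+1)
  2027: Tue (+1)  2028: Thu (+2) ✓  2029: Fri (+1)  2030: Sat (+1)  2031: Sun (+1)
  2032: Tue (+2)  2033: Wed (+1)  2034: Thu (+1) ✓  2035: Fri (+1)  … (48 more years) …
  2084: Thu (+2) ✓  2085: Fri (+1)  2086: Sat (+1)  2087: Sun (+1)  2088: Tue (+2)
  2089: Wed (+1)  2090: Thu (+1) ✓  2091: Fri (+1)  2092: Sun (+2)  2093: Mon (+1)
  2094: Tue (+1)  2095: Wed (+1)  2096: Fri (+2)  2097: Sat (+1)
Thursday years: 2023, 2028, 2034, 2045, 2051, 2056, 2062, 2073, 2079, 2084, 2090 — 11 in total.

11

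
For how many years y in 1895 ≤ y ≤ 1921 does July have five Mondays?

July has 31 days; it has five Mondays when Monday falls among the first (month-length − 28) days — i.e. when July 1 is one of Monday/Sunday/Saturday.
July 1 by year: 1895:Mon✓ 1896:Wed 1897:Thu 1898:Fri 1899:Sat✓ 1900:Sun✓ 1901:Mon✓ 1902:Tue 1903:Wed 1904:Fri 1905:Sat✓ 1906:Sun✓ 1907:Mon✓ 1908:Wed 1909:Thu 1910:Fri 1911:Sat✓ 1912:Mon✓ 1913:Tue 1914:Wed 1915:Thu 1916:Sat✓ 1917:Sun✓ 1918:Mon✓ 1919:Tue 1920:Thu 1921:Fri
Years with five Mondays: 1895, 1899, 1900, 1901, 1905, 1906, 1907, 1911, 1912, 1916, 1917, 1918 → 12.

12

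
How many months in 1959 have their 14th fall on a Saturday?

Check the 14th of each month of 1959: Jan 14: Wed, Feb 14: Sat, Mar 14: Sat, Apr 14: Tue, May 14: Thu, Jun 14: Sun, Jul 14: Tue, Aug 14: Fri, Sep 14: Mon, Oct 14: Wed, Nov 14: Sat, Dec 14: Mon.
Saturday occurs in February, March, November — 3 months.

3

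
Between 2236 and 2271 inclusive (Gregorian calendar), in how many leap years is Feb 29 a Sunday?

1

Leap years in 2236–2271: 9 of them.
Feb 29 weekday advances by 5 (mod 7) from one leap year to the next four years later (or differs when a century non-leap intervenes).
Leap-day weekdays: 2236:Mon 2240:Sat 2244:Thu 2248:Tue 2252:Sun✓ 2256:Fri 2260:Wed 2264:Mon 2268:Sat
Sunday: 2252 → 1.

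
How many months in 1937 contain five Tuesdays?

A month of length L has five Tuesdays iff its first Tuesday is on day ≤ L−28 (so day 1–3 in a 31-day month, 1–2 in a 30-day month, day 1 in a leap February).
Checking each month of 1937: Jan starts Fri (31d); Feb starts Mon (28d); Mar starts Mon (31d) ✓; Apr starts Thu (30d); May starts Sat (31d); Jun starts Tue (30d) ✓; Jul starts Thu (31d); Aug starts Sun (31d) ✓; Sep starts Wed (30d); Oct starts Fri (31d); Nov starts Mon (30d) ✓; Dec starts Wed (31d).
Five-Tuesday months: March, June, August, November → 4.

4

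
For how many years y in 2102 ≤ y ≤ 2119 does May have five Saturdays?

May has 31 days; it has five Saturdays when Saturday falls among the first (month-length − 28) days — i.e. when May 1 is one of Saturday/Friday/Thursday.
May 1 by year: 2102:Mon 2103:Tue 2104:Thu✓ 2105:Fri✓ 2106:Sat✓ 2107:Sun 2108:Tue 2109:Wed 2110:Thu✓ 2111:Fri✓ 2112:Sun 2113:Mon 2114:Tue 2115:Wed 2116:Fri✓ 2117:Sat✓ 2118:Sun 2119:Mon
Years with five Saturdays: 2104, 2105, 2106, 2110, 2111, 2116, 2117 → 7.

7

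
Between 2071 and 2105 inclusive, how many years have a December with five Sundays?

December has 31 days; it has five Sundays when Sunday falls among the first (month-length − 28) days — i.e. when December 1 is one of Sunday/Saturday/Friday.
December 1 by year: 2071:Tue 2072:Thu 2073:Fri✓ 2074:Sat✓ 2075:Sun✓ 2076:Tue 2077:Wed 2078:Thu 2079:Fri✓ 2080:Sun✓ 2081:Mon 2082:Tue 2083:Wed 2084:Fri✓ 2085:Sat✓ …(5 more)… 2091:Sat✓ 2092:Mon 2093:Tue 2094:Wed 2095:Thu 2096:Sat✓ 2097:Sun✓ 2098:Mon 2099:Tue 2100:Wed 2101:Thu 2102:Fri✓ 2103:Sat✓ 2104:Mon 2105:Tue
Years with five Sundays: 2073, 2074, 2075, 2079, 2080, 2084, 2085, 2086, 2090, 2091, 2096, 2097, 2102, 2103 → 14.

14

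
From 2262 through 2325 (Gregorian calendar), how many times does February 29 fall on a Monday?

3

Leap years in 2262–2325: 15 of them.
Feb 29 weekday advances by 5 (mod 7) from one leap year to the next four years later (or differs when a century non-leap intervenes).
Leap-day weekdays: 2264:Mon✓ 2268:Sat 2272:Thu 2276:Tue 2280:Sun 2284:Fri 2288:Wed 2292:Mon✓ 2296:Sat 2304:Mon✓ 2308:Sat 2312:Thu 2316:Tue 2320:Sun 2324:Fri
Monday: 2264, 2292, 2304 → 3.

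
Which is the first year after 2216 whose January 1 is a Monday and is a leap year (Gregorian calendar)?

2244

Jan 1 advances by 2 weekdays after a leap year and by 1 after a common year.
2216: Jan 1 is Monday (leap).
2217: Wednesday
2218: Thursday
2219: Friday
2220: Saturday (leap)
2221: Monday
2222: Tuesday
2223: Wednesday
2224: Thursday (leap)
2225: Saturday
2226: Sunday
2227: Monday
2228: Tuesday (leap)
2229: Thursday
2230: Friday
2231: Saturday
2232: Sunday (leap)
2233: Tuesday
2234: Wednesday
2235: Thursday
2236: Friday (leap)
2237: Sunday
2238: Monday
2239: Tuesday
2240: Wednesday (leap)
2241: Friday
2242: Saturday
2243: Sunday
2244: Monday (leap)
2244 begins on a Monday and is a leap year.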